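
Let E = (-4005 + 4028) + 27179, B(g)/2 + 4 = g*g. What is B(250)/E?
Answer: 8928/1943 ≈ 4.5950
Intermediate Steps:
B(g) = -8 + 2*g² (B(g) = -8 + 2*(g*g) = -8 + 2*g²)
E = 27202 (E = 23 + 27179 = 27202)
B(250)/E = (-8 + 2*250²)/27202 = (-8 + 2*62500)*(1/27202) = (-8 + 125000)*(1/27202) = 124992*(1/27202) = 8928/1943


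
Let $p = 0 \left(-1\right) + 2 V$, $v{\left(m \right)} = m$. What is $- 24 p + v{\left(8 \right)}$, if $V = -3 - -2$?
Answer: $56$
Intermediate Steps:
$V = -1$ ($V = -3 + 2 = -1$)
$p = -2$ ($p = 0 \left(-1\right) + 2 \left(-1\right) = 0 - 2 = -2$)
$- 24 p + v{\left(8 \right)} = \left(-24\right) \left(-2\right) + 8 = 48 + 8 = 56$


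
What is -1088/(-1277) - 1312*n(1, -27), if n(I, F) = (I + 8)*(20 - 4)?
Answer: -241259968/1277 ≈ -1.8893e+5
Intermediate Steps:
n(I, F) = 128 + 16*I (n(I, F) = (8 + I)*16 = 128 + 16*I)
-1088/(-1277) - 1312*n(1, -27) = -1088/(-1277) - 1312*(128 + 16*1) = -1088*(-1/1277) - 1312*(128 + 16) = 1088/1277 - 1312*144 = 1088/1277 - 188928 = -241259968/1277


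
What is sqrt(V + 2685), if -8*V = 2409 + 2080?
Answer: sqrt(33982)/4 ≈ 46.086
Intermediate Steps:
V = -4489/8 (V = -(2409 + 2080)/8 = -1/8*4489 = -4489/8 ≈ -561.13)
sqrt(V + 2685) = sqrt(-4489/8 + 2685) = sqrt(16991/8) = sqrt(33982)/4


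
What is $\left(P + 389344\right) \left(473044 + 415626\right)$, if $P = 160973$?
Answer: $489050208390$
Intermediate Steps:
$\left(P + 389344\right) \left(473044 + 415626\right) = \left(160973 + 389344\right) \left(473044 + 415626\right) = 550317 \cdot 888670 = 489050208390$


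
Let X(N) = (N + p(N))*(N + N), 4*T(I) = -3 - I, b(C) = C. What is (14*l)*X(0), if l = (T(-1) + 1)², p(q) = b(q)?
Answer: 0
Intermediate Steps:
T(I) = -¾ - I/4 (T(I) = (-3 - I)/4 = -¾ - I/4)
p(q) = q
X(N) = 4*N² (X(N) = (N + N)*(N + N) = (2*N)*(2*N) = 4*N²)
l = ¼ (l = ((-¾ - ¼*(-1)) + 1)² = ((-¾ + ¼) + 1)² = (-½ + 1)² = (½)² = ¼ ≈ 0.25000)
(14*l)*X(0) = (14*(¼))*(4*0²) = 7*(4*0)/2 = (7/2)*0 = 0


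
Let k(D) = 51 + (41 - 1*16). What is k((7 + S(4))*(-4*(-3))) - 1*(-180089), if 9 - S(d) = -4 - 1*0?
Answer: 180165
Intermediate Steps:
S(d) = 13 (S(d) = 9 - (-4 - 1*0) = 9 - (-4 + 0) = 9 - 1*(-4) = 9 + 4 = 13)
k(D) = 76 (k(D) = 51 + (41 - 16) = 51 + 25 = 76)
k((7 + S(4))*(-4*(-3))) - 1*(-180089) = 76 - 1*(-180089) = 76 + 180089 = 180165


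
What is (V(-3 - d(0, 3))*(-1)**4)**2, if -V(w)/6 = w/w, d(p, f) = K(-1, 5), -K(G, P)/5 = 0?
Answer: 36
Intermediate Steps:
K(G, P) = 0 (K(G, P) = -5*0 = 0)
d(p, f) = 0
V(w) = -6 (V(w) = -6*w/w = -6*1 = -6)
(V(-3 - d(0, 3))*(-1)**4)**2 = (-6*(-1)**4)**2 = (-6*1)**2 = (-6)**2 = 36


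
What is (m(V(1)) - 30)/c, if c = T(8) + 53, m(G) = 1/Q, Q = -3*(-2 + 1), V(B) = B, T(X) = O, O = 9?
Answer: -89/186 ≈ -0.47849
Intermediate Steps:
T(X) = 9
Q = 3 (Q = -3*(-1) = 3)
m(G) = ⅓ (m(G) = 1/3 = ⅓)
c = 62 (c = 9 + 53 = 62)
(m(V(1)) - 30)/c = (⅓ - 30)/62 = (1/62)*(-89/3) = -89/186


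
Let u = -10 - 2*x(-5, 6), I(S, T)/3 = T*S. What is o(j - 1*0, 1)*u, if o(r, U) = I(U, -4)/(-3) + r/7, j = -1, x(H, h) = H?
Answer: 0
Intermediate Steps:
I(S, T) = 3*S*T (I(S, T) = 3*(T*S) = 3*(S*T) = 3*S*T)
u = 0 (u = -10 - 2*(-5) = -10 + 10 = 0)
o(r, U) = 4*U + r/7 (o(r, U) = (3*U*(-4))/(-3) + r/7 = -12*U*(-1/3) + r*(1/7) = 4*U + r/7)
o(j - 1*0, 1)*u = (4*1 + (-1 - 1*0)/7)*0 = (4 + (-1 + 0)/7)*0 = (4 + (1/7)*(-1))*0 = (4 - 1/7)*0 = (27/7)*0 = 0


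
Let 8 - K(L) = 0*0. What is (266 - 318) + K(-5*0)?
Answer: -44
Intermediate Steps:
K(L) = 8 (K(L) = 8 - 0*0 = 8 - 1*0 = 8 + 0 = 8)
(266 - 318) + K(-5*0) = (266 - 318) + 8 = -52 + 8 = -44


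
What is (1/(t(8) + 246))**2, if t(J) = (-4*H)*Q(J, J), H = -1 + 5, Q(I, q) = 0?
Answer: 1/60516 ≈ 1.6525e-5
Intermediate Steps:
H = 4
t(J) = 0 (t(J) = -4*4*0 = -16*0 = 0)
(1/(t(8) + 246))**2 = (1/(0 + 246))**2 = (1/246)**2 = 1/60516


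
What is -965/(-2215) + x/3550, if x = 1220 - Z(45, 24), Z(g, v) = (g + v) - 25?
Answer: 603059/786325 ≈ 0.76693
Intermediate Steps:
Z(g, v) = -25 + g + v
x = 1176 (x = 1220 - (-25 + 45 + 24) = 1220 - 1*44 = 1220 - 44 = 1176)
-965/(-2215) + x/3550 = -965/(-2215) + 1176/3550 = -965*(-1/2215) + 1176*(1/3550) = 193/443 + 588/1775 = 603059/786325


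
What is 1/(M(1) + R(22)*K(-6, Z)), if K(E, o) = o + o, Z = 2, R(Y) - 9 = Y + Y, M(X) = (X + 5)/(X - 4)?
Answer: 1/210 ≈ 0.0047619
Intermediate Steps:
M(X) = (5 + X)/(-4 + X)
R(Y) = 9 + 2*Y (R(Y) = 9 + (Y + Y) = 9 + 2*Y)
K(E, o) = 2*o
1/(M(1) + R(22)*K(-6, Z)) = 1/((5 + 1)/(-4 + 1) + (9 + 2*22)*(2*2)) = 1/(6/(-3) + (9 + 44)*4) = 1/(-⅓*6 + 53*4) = 1/(-2 + 212) = 1/210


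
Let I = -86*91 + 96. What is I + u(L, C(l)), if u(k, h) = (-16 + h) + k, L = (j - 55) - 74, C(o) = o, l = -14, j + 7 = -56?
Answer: -7952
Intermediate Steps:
j = -63 (j = -7 - 56 = -63)
L = -192 (L = (-63 - 55) - 74 = -118 - 74 = -192)
I = -7730 (I = -7826 + 96 = -7730)
u(k, h) = -16 + h + k
I + u(L, C(l)) = -7730 + (-16 - 14 - 192) = -7730 - 222 = -7952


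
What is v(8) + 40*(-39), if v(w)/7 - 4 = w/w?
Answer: -1525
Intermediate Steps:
v(w) = 35 (v(w) = 28 + 7*(w/w) = 28 + 7*1 = 28 + 7 = 35)
v(8) + 40*(-39) = 35 + 40*(-39) = 35 - 1560 = -1525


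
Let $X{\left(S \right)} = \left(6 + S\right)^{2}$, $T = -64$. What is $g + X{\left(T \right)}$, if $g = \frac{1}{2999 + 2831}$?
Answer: $\frac{19612121}{5830} \approx 3364.0$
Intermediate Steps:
$g = \frac{1}{5830} \approx 0.00017153$
$g + X{\left(T \right)} = \frac{1}{5830} + \left(6 - 64\right)^{2} = \frac{1}{5830} + \left(-58\right)^{2} = \frac{1}{5830} + 3364 = \frac{19612121}{5830}$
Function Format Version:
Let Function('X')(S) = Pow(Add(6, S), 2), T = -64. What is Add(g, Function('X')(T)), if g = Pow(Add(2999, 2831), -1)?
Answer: Rational(19612121, 5830) ≈ 3364.0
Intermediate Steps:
g = Rational(1, 5830) (g = Pow(5830, -1) = Rational(1, 5830) ≈ 0.00017153)
Add(g, Function('X')(T)) = Add(Rational(1, 5830), Pow(Add(6, -64), 2)) = Add(Rational(1, 5830), Pow(-58, 2)) = Add(Rational(1, 5830), 3364) = Rational(19612121, 5830)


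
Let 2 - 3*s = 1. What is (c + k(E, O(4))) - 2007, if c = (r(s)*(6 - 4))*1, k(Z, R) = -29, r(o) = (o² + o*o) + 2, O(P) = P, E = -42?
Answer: -18284/9 ≈ -2031.6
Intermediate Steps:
s = ⅓ (s = ⅔ - ⅓*1 = ⅔ - ⅓ = ⅓ ≈ 0.33333)
r(o) = 2 + 2*o² (r(o) = (o² + o²) + 2 = 2*o² + 2 = 2 + 2*o²)
c = 40/9 (c = ((2 + 2*(⅓)²)*(6 - 4))*1 = ((2 + 2*(⅑))*2)*1 = ((2 + 2/9)*2)*1 = ((20/9)*2)*1 = (40/9)*1 = 40/9 ≈ 4.4444)
(c + k(E, O(4))) - 2007 = (40/9 - 29) - 2007 = -221/9 - 2007 = -18284/9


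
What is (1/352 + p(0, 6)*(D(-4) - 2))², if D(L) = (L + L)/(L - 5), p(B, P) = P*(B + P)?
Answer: 198218241/123904 ≈ 1599.8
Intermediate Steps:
D(L) = 2*L/(-5 + L) (D(L) = (2*L)/(-5 + L) = 2*L/(-5 + L))
(1/352 + p(0, 6)*(D(-4) - 2))² = (1/352 + (6*(0 + 6))*(2*(-4)/(-5 - 4) - 2))² = (1/352 + (6*6)*(2*(-4)/(-9) - 2))² = (1/352 + 36*(2*(-4)*(-⅑) - 2))² = (1/352 + 36*(8/9 - 2))² = (1/352 + 36*(-10/9))² = (1/352 - 40)² = (-14079/352)² = 198218241/123904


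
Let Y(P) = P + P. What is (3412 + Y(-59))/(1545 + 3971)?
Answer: 1647/2758 ≈ 0.59717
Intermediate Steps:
Y(P) = 2*P
(3412 + Y(-59))/(1545 + 3971) = (3412 + 2*(-59))/(1545 + 3971) = (3412 - 118)/5516 = 3294*(1/5516) = 1647/2758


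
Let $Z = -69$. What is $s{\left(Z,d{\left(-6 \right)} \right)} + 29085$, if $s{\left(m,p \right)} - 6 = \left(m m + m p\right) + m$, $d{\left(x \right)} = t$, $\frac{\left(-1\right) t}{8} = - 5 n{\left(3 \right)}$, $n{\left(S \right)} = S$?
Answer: $25503$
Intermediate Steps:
$t = 120$ ($t = - 8 \left(\left(-5\right) 3\right) = \left(-8\right) \left(-15\right) = 120$)
$d{\left(x \right)} = 120$
$s{\left(m,p \right)} = 6 + m + m^{2} + m p$ ($s{\left(m,p \right)} = 6 + \left(\left(m m + m p\right) + m\right) = 6 + \left(\left(m^{2} + m p\right) + m\right) = 6 + \left(m + m^{2} + m p\right) = 6 + m + m^{2} + m p$)
$s{\left(Z,d{\left(-6 \right)} \right)} + 29085 = \left(6 - 69 + \left(-69\right)^{2} - 8280\right) + 29085 = \left(6 - 69 + 4761 - 8280\right) + 29085 = -3582 + 29085 = 25503$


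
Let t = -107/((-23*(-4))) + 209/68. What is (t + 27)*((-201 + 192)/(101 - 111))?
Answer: 50868/1955 ≈ 26.019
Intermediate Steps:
t = 747/391 (t = -107/92 + 209*(1/68) = -107*1/92 + 209/68 = -107/92 + 209/68 = 747/391 ≈ 1.9105)
(t + 27)*((-201 + 192)/(101 - 111)) = (747/391 + 27)*((-201 + 192)/(101 - 111)) = 11304*(-9/(-10))/391 = 11304*(-9*(-1/10))/391 = (11304/391)*(9/10) = 50868/1955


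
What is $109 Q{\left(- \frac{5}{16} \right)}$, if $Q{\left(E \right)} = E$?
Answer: $- \frac{545}{16} \approx -34.063$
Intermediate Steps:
$109 Q{\left(- \frac{5}{16} \right)} = 109 \left(- \frac{5}{16}\right) = - \frac{545}{16}$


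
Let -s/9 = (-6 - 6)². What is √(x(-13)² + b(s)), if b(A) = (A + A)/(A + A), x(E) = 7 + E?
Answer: √37 ≈ 6.0828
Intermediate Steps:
s = -1296 (s = -9*(-6 - 6)² = -9*(-12)² = -9*144 = -1296)
b(A) = 1 (b(A) = (2*A)/((2*A)) = (2*A)*(1/(2*A)) = 1)
√(x(-13)² + b(s)) = √((7 - 13)² + 1) = √((-6)² + 1) = √(36 + 1) = √37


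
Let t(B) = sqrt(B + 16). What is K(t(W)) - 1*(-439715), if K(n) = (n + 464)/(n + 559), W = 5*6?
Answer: 27476523071/62487 + 19*sqrt(46)/62487 ≈ 4.3972e+5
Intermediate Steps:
W = 30
t(B) = sqrt(16 + B)
K(n) = (464 + n)/(559 + n)
K(t(W)) - 1*(-439715) = (464 + sqrt(16 + 30))/(559 + sqrt(16 + 30)) - 1*(-439715) = (464 + sqrt(46))/(559 + sqrt(46)) + 439715 = 439715 + (464 + sqrt(46))/(559 + sqrt(46))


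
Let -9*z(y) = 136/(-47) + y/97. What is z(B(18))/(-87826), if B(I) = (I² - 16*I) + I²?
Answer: 1864/1801794303 ≈ 1.0345e-6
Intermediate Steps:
B(I) = -16*I + 2*I²
z(y) = 136/423 - y/873 (z(y) = -(136/(-47) + y/97)/9 = -(136*(-1/47) + y*(1/97))/9 = -(-136/47 + y/97)/9 = 136/423 - y/873)
z(B(18))/(-87826) = (136/423 - 2*18*(-8 + 18)/873)/(-87826) = (136/423 - 2*18*10/873)*(-1/87826) = (136/423 - 1/873*360)*(-1/87826) = (136/423 - 40/97)*(-1/87826) = -3728/41031*(-1/87826) = 1864/1801794303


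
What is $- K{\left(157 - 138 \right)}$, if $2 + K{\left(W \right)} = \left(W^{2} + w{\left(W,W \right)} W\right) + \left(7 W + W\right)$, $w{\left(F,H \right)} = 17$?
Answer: $-834$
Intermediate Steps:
$K{\left(W \right)} = -2 + W^{2} + 25 W$ ($K{\left(W \right)} = -2 + \left(\left(W^{2} + 17 W\right) + \left(7 W + W\right)\right) = -2 + \left(\left(W^{2} + 17 W\right) + 8 W\right) = -2 + \left(W^{2} + 25 W\right) = -2 + W^{2} + 25 W$)
$- K{\left(157 - 138 \right)} = - (-2 + \left(157 - 138\right)^{2} + 25 \left(157 - 138\right)) = - (-2 + 19^{2} + 25 \cdot 19) = - (-2 + 361 + 475) = \left(-1\right) 834 = -834$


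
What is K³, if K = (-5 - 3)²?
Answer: 262144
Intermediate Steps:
K = 64 (K = (-8)² = 64)
K³ = 64³ = 262144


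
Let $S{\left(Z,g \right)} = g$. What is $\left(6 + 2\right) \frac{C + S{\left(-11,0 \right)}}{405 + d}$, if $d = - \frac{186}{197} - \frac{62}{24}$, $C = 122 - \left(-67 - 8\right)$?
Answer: $\frac{3725664}{949081} \approx 3.9255$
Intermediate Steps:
$C = 197$ ($C = 122 - \left(-67 - 8\right) = 122 - -75 = 122 + 75 = 197$)
$d = - \frac{8339}{2364}$ ($d = \left(-186\right) \frac{1}{197} - \frac{31}{12} = - \frac{186}{197} - \frac{31}{12} = - \frac{8339}{2364} \approx -3.5275$)
$\left(6 + 2\right) \frac{C + S{\left(-11,0 \right)}}{405 + d} = \left(6 + 2\right) \frac{197 + 0}{405 - \frac{8339}{2364}} = 8 \frac{197}{\frac{949081}{2364}} = 8 \cdot 197 \cdot \frac{2364}{949081} = 8 \cdot \frac{465708}{949081} = \frac{3725664}{949081}$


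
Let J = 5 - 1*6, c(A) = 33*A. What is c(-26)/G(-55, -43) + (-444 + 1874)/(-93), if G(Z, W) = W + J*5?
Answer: 1859/744 ≈ 2.4987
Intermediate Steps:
J = -1 (J = 5 - 6 = -1)
G(Z, W) = -5 + W (G(Z, W) = W - 1*5 = W - 5 = -5 + W)
c(-26)/G(-55, -43) + (-444 + 1874)/(-93) = (33*(-26))/(-5 - 43) + (-444 + 1874)/(-93) = -858/(-48) + 1430*(-1/93) = -858*(-1/48) - 1430/93 = 143/8 - 1430/93 = 1859/744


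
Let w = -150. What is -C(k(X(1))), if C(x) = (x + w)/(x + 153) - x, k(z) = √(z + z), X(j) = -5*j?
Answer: 22940/23419 + 23116*I*√10/23419 ≈ 0.97955 + 3.1214*I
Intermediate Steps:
k(z) = √2*√z (k(z) = √(2*z) = √2*√z)
C(x) = -x + (-150 + x)/(153 + x) (C(x) = (x - 150)/(x + 153) - x = (-150 + x)/(153 + x) - x = -x + (-150 + x)/(153 + x))
-C(k(X(1))) = -(-150 - (√2*√(-5*1))² - 152*√2*√(-5*1))/(153 + √2*√(-5*1)) = -(-150 - (√2*√(-5))² - 152*√2*√(-5))/(153 + √2*√(-5)) = -(-150 - (√2*(I*√5))² - 152*√2*I*√5)/(153 + √2*(I*√5)) = -(-150 - (I*√10)² - 152*I*√10)/(153 + I*√10) = -(-150 - 1*(-10) - 152*I*√10)/(153 + I*√10) = -(-150 + 10 - 152*I*√10)/(153 + I*√10) = -(-140 - 152*I*√10)/(153 + I*√10)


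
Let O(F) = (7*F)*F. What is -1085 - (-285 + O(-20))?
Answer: -3600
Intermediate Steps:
O(F) = 7*F²
-1085 - (-285 + O(-20)) = -1085 - (-285 + 7*(-20)²) = -1085 - (-285 + 7*400) = -1085 - (-285 + 2800) = -1085 - 1*2515 = -1085 - 2515 = -3600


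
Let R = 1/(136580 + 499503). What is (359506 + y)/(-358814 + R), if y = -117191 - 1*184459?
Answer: -36801218048/228235485561 ≈ -0.16124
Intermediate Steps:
R = 1/636083 ≈ 1.5721e-6
y = -301650 (y = -117191 - 184459 = -301650)
(359506 + y)/(-358814 + R) = (359506 - 301650)/(-358814 + 1/636083) = 57856/(-228235485561/636083) = 57856*(-636083/228235485561) = -36801218048/228235485561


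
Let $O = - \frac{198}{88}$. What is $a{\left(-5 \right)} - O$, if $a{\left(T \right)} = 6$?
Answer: $\frac{33}{4} \approx 8.25$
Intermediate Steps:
$O = - \frac{9}{4}$ ($O = - \frac{198}{88} = \left(-1\right) \frac{9}{4} = - \frac{9}{4} \approx -2.25$)
$a{\left(-5 \right)} - O = 6 - - \frac{9}{4} = 6 + \frac{9}{4} = \frac{33}{4}$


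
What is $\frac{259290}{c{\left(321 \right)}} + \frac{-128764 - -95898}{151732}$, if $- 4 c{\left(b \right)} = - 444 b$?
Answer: $\frac{2120641213}{300353494} \approx 7.0605$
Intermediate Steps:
$c{\left(b \right)} = 111 b$ ($c{\left(b \right)} = - \frac{\left(-444\right) b}{4} = 111 b$)
$\frac{259290}{c{\left(321 \right)}} + \frac{-128764 - -95898}{151732} = \frac{259290}{111 \cdot 321} + \frac{-128764 - -95898}{151732} = \frac{259290}{35631} + \left(-128764 + 95898\right) \frac{1}{151732} = 259290 \cdot \frac{1}{35631} - \frac{16433}{75866} = \frac{28810}{3959} - \frac{16433}{75866} = \frac{2120641213}{300353494}$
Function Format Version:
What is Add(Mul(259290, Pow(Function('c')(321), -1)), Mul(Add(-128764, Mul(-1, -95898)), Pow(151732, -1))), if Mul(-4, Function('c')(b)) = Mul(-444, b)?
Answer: Rational(2120641213, 300353494) ≈ 7.0605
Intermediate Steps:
Function('c')(b) = Mul(111, b) (Function('c')(b) = Mul(Rational(-1, 4), Mul(-444, b)) = Mul(111, b))
Add(Mul(259290, Pow(Function('c')(321), -1)), Mul(Add(-128764, Mul(-1, -95898)), Pow(151732, -1))) = Add(Mul(259290, Pow(Mul(111, 321), -1)), Mul(Add(-128764, Mul(-1, -95898)), Pow(151732, -1))) = Add(Mul(259290, Pow(35631, -1)), Mul(Add(-128764, 95898), Rational(1, 151732))) = Add(Mul(259290, Rational(1, 35631)), Mul(-32866, Rational(1, 151732))) = Add(Rational(28810, 3959), Rational(-16433, 75866)) = Rational(2120641213, 300353494)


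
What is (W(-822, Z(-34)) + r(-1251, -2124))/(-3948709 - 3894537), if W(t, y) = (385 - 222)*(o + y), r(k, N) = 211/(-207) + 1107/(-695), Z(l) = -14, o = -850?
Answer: 10130585737/564184292895 ≈ 0.017956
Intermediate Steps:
r(k, N) = -375794/143865 (r(k, N) = 211*(-1/207) + 1107*(-1/695) = -211/207 - 1107/695 = -375794/143865)
W(t, y) = -138550 + 163*y (W(t, y) = (385 - 222)*(-850 + y) = 163*(-850 + y) = -138550 + 163*y)
(W(-822, Z(-34)) + r(-1251, -2124))/(-3948709 - 3894537) = ((-138550 + 163*(-14)) - 375794/143865)/(-3948709 - 3894537) = ((-138550 - 2282) - 375794/143865)/(-7843246) = (-140832 - 375794/143865)*(-1/7843246) = -20261171474/143865*(-1/7843246) = 10130585737/564184292895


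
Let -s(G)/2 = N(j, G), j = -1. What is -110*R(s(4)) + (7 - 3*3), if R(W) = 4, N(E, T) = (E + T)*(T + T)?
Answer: -442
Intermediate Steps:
N(E, T) = 2*T*(E + T) (N(E, T) = (E + T)*(2*T) = 2*T*(E + T))
s(G) = -4*G*(-1 + G)
-110*R(s(4)) + (7 - 3*3) = -110*4 + (7 - 3*3) = -440 + (7 - 9) = -440 - 2 = -442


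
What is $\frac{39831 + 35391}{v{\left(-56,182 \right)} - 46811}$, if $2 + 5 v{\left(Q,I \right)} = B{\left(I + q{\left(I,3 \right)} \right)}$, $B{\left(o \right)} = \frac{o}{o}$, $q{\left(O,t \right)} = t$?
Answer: $- \frac{188055}{117028} \approx -1.6069$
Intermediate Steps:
$B{\left(o \right)} = 1$
$v{\left(Q,I \right)} = - \frac{1}{5}$ ($v{\left(Q,I \right)} = - \frac{2}{5} + \frac{1}{5} \cdot 1 = - \frac{2}{5} + \frac{1}{5} = - \frac{1}{5}$)
$\frac{39831 + 35391}{v{\left(-56,182 \right)} - 46811} = \frac{39831 + 35391}{- \frac{1}{5} - 46811} = \frac{75222}{- \frac{234056}{5}} = 75222 \left(- \frac{5}{234056}\right) = - \frac{188055}{117028}$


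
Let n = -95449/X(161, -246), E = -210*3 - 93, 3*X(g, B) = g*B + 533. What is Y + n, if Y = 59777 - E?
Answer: 2364202847/39073 ≈ 60507.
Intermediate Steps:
X(g, B) = 533/3 + B*g/3 (X(g, B) = (g*B + 533)/3 = (B*g + 533)/3 = (533 + B*g)/3 = 533/3 + B*g/3)
E = -723 (E = -630 - 93 = -723)
Y = 60500 (Y = 59777 - 1*(-723) = 59777 + 723 = 60500)
n = 286347/39073 (n = -95449/(533/3 + (⅓)*(-246)*161) = -95449/(533/3 - 13202) = -95449/(-39073/3) = -95449*(-3/39073) = 286347/39073 ≈ 7.3285)
Y + n = 60500 + 286347/39073 = 2364202847/39073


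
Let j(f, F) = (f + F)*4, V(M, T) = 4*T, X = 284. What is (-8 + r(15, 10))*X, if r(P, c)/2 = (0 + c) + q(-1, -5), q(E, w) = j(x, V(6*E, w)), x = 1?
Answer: -39760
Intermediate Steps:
j(f, F) = 4*F + 4*f (j(f, F) = (F + f)*4 = 4*F + 4*f)
q(E, w) = 4 + 16*w (q(E, w) = 4*(4*w) + 4*1 = 16*w + 4 = 4 + 16*w)
r(P, c) = -152 + 2*c (r(P, c) = 2*((0 + c) + (4 + 16*(-5))) = 2*(c + (4 - 80)) = 2*(c - 76) = 2*(-76 + c) = -152 + 2*c)
(-8 + r(15, 10))*X = (-8 + (-152 + 2*10))*284 = (-8 + (-152 + 20))*284 = (-8 - 132)*284 = -140*284 = -39760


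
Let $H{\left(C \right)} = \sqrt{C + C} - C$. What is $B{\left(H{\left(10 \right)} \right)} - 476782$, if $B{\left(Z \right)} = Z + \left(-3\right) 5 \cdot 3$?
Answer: $-476837 + 2 \sqrt{5} \approx -4.7683 \cdot 10^{5}$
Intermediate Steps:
$H{\left(C \right)} = - C + \sqrt{2} \sqrt{C}$ ($H{\left(C \right)} = \sqrt{2 C} - C = \sqrt{2} \sqrt{C} - C = - C + \sqrt{2} \sqrt{C}$)
$B{\left(Z \right)} = -45 + Z$ ($B{\left(Z \right)} = Z - 45 = -45 + Z$)
$B{\left(H{\left(10 \right)} \right)} - 476782 = \left(-45 - \left(10 - \sqrt{2} \sqrt{10}\right)\right) - 476782 = \left(-45 - \left(10 - 2 \sqrt{5}\right)\right) - 476782 = \left(-55 + 2 \sqrt{5}\right) - 476782 = -476837 + 2 \sqrt{5}$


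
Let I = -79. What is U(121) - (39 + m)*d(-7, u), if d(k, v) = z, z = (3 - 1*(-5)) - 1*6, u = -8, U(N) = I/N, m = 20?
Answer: -14357/121 ≈ -118.65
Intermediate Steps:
U(N) = -79/N
z = 2 (z = (3 + 5) - 6 = 8 - 6 = 2)
d(k, v) = 2
U(121) - (39 + m)*d(-7, u) = -79/121 - (39 + 20)*2 = -79*1/121 - 59*2 = -79/121 - 1*118 = -79/121 - 118 = -14357/121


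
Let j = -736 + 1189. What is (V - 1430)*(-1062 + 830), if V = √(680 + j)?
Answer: 331760 - 232*√1133 ≈ 3.2395e+5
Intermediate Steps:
j = 453
V = √1133 (V = √(680 + 453) = √1133 ≈ 33.660)
(V - 1430)*(-1062 + 830) = (√1133 - 1430)*(-1062 + 830) = (-1430 + √1133)*(-232) = 331760 - 232*√1133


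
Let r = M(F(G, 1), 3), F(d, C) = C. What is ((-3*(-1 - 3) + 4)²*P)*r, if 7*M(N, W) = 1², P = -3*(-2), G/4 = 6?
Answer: 1536/7 ≈ 219.43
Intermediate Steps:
G = 24 (G = 4*6 = 24)
P = 6
M(N, W) = ⅐ (M(N, W) = (⅐)*1² = (⅐)*1 = ⅐)
r = ⅐ ≈ 0.14286
((-3*(-1 - 3) + 4)²*P)*r = ((-3*(-1 - 3) + 4)²*6)*(⅐) = ((-3*(-4) + 4)²*6)*(⅐) = ((12 + 4)²*6)*(⅐) = (16²*6)*(⅐) = (256*6)*(⅐) = 1536*(⅐) = 1536/7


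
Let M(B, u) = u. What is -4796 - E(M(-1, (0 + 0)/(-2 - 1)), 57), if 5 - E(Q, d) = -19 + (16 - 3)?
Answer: -4807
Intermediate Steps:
E(Q, d) = 11 (E(Q, d) = 5 - (-19 + (16 - 3)) = 5 - (-19 + 13) = 5 - 1*(-6) = 5 + 6 = 11)
-4796 - E(M(-1, (0 + 0)/(-2 - 1)), 57) = -4796 - 1*11 = -4796 - 11 = -4807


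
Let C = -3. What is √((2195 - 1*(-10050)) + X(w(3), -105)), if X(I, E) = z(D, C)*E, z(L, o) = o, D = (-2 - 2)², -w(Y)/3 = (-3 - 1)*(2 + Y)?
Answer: 4*√785 ≈ 112.07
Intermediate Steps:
w(Y) = 24 + 12*Y (w(Y) = -3*(-3 - 1)*(2 + Y) = -(-12)*(2 + Y) = -3*(-8 - 4*Y) = 24 + 12*Y)
D = 16 (D = (-4)² = 16)
X(I, E) = -3*E
√((2195 - 1*(-10050)) + X(w(3), -105)) = √((2195 - 1*(-10050)) - 3*(-105)) = √((2195 + 10050) + 315) = √(12245 + 315) = √12560 = 4*√785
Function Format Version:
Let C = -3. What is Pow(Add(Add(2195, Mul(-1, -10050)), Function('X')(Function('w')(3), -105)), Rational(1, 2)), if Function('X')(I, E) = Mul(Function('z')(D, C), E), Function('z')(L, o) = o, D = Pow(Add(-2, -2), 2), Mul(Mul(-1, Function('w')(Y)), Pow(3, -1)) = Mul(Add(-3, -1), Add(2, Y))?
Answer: Mul(4, Pow(785, Rational(1, 2))) ≈ 112.07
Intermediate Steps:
Function('w')(Y) = Add(24, Mul(12, Y)) (Function('w')(Y) = Mul(-3, Mul(Add(-3, -1), Add(2, Y))) = Mul(-3, Mul(-4, Add(2, Y))) = Mul(-3, Add(-8, Mul(-4, Y))) = Add(24, Mul(12, Y)))
D = 16 (D = Pow(-4, 2) = 16)
Function('X')(I, E) = Mul(-3, E)
Pow(Add(Add(2195, Mul(-1, -10050)), Function('X')(Function('w')(3), -105)), Rational(1, 2)) = Pow(Add(Add(2195, Mul(-1, -10050)), Mul(-3, -105)), Rational(1, 2)) = Pow(Add(Add(2195, 10050), 315), Rational(1, 2)) = Pow(Add(12245, 315), Rational(1, 2)) = Pow(12560, Rational(1, 2)) = Mul(4, Pow(785, Rational(1, 2)))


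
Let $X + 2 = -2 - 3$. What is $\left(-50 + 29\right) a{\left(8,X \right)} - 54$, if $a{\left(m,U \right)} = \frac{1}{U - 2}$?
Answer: $- \frac{155}{3} \approx -51.667$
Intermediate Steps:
$X = -7$ ($X = -2 - 5 = -7$)
$a{\left(m,U \right)} = \frac{1}{-2 + U}$
$\left(-50 + 29\right) a{\left(8,X \right)} - 54 = \frac{-50 + 29}{-2 - 7} - 54 = - \frac{21}{-9} - 54 = \left(-21\right) \left(- \frac{1}{9}\right) - 54 = \frac{7}{3} - 54 = - \frac{155}{3}$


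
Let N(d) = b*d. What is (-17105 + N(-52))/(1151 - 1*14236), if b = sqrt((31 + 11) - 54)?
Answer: 3421/2617 + 104*I*sqrt(3)/13085 ≈ 1.3072 + 0.013766*I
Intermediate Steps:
b = 2*I*sqrt(3) (b = sqrt(42 - 54) = sqrt(-12) = 2*I*sqrt(3) ≈ 3.4641*I)
N(d) = 2*I*d*sqrt(3) (N(d) = (2*I*sqrt(3))*d = 2*I*d*sqrt(3))
(-17105 + N(-52))/(1151 - 1*14236) = (-17105 + 2*I*(-52)*sqrt(3))/(1151 - 1*14236) = (-17105 - 104*I*sqrt(3))/(1151 - 14236) = (-17105 - 104*I*sqrt(3))/(-13085) = (-17105 - 104*I*sqrt(3))*(-1/13085) = 3421/2617 + 104*I*sqrt(3)/13085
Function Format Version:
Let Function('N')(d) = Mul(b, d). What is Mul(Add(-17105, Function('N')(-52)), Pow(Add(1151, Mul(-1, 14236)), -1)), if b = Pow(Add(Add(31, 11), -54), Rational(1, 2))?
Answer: Add(Rational(3421, 2617), Mul(Rational(104, 13085), I, Pow(3, Rational(1, 2)))) ≈ Add(1.3072, Mul(0.013766, I))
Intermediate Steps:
b = Mul(2, I, Pow(3, Rational(1, 2))) (b = Pow(Add(42, -54), Rational(1, 2)) = Pow(-12, Rational(1, 2)) = Mul(2, I, Pow(3, Rational(1, 2))) ≈ Mul(3.4641, I))
Function('N')(d) = Mul(2, I, d, Pow(3, Rational(1, 2))) (Function('N')(d) = Mul(Mul(2, I, Pow(3, Rational(1, 2))), d) = Mul(2, I, d, Pow(3, Rational(1, 2))))
Mul(Add(-17105, Function('N')(-52)), Pow(Add(1151, Mul(-1, 14236)), -1)) = Mul(Add(-17105, Mul(2, I, -52, Pow(3, Rational(1, 2)))), Pow(Add(1151, Mul(-1, 14236)), -1)) = Mul(Add(-17105, Mul(-104, I, Pow(3, Rational(1, 2)))), Pow(Add(1151, -14236), -1)) = Mul(Add(-17105, Mul(-104, I, Pow(3, Rational(1, 2)))), Pow(-13085, -1)) = Mul(Add(-17105, Mul(-104, I, Pow(3, Rational(1, 2)))), Rational(-1, 13085)) = Add(Rational(3421, 2617), Mul(Rational(104, 13085), I, Pow(3, Rational(1, 2))))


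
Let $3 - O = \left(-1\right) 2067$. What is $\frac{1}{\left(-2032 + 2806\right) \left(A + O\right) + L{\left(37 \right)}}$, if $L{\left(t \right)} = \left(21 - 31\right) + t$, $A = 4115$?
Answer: $\frac{1}{4787217} \approx 2.0889 \cdot 10^{-7}$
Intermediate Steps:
$L{\left(t \right)} = -10 + t$
$O = 2070$ ($O = 3 - \left(-1\right) 2067 = 3 - -2067 = 3 + 2067 = 2070$)
$\frac{1}{\left(-2032 + 2806\right) \left(A + O\right) + L{\left(37 \right)}} = \frac{1}{\left(-2032 + 2806\right) \left(4115 + 2070\right) + \left(-10 + 37\right)} = \frac{1}{774 \cdot 6185 + 27} = \frac{1}{4787190 + 27} = \frac{1}{4787217}$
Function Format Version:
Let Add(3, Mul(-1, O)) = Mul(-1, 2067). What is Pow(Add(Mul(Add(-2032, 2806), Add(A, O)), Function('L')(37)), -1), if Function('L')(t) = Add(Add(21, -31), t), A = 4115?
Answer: Rational(1, 4787217) ≈ 2.0889e-7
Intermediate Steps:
Function('L')(t) = Add(-10, t)
O = 2070 (O = Add(3, Mul(-1, Mul(-1, 2067))) = Add(3, Mul(-1, -2067)) = Add(3, 2067) = 2070)
Pow(Add(Mul(Add(-2032, 2806), Add(A, O)), Function('L')(37)), -1) = Pow(Add(Mul(Add(-2032, 2806), Add(4115, 2070)), Add(-10, 37)), -1) = Pow(Add(Mul(774, 6185), 27), -1) = Pow(Add(4787190, 27), -1) = Pow(4787217, -1) = Rational(1, 4787217)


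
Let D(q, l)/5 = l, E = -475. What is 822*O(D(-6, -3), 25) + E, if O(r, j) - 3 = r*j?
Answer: -306259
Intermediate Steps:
D(q, l) = 5*l
O(r, j) = 3 + j*r (O(r, j) = 3 + r*j = 3 + j*r)
822*O(D(-6, -3), 25) + E = 822*(3 + 25*(5*(-3))) - 475 = 822*(3 + 25*(-15)) - 475 = 822*(3 - 375) - 475 = 822*(-372) - 475 = -305784 - 475 = -306259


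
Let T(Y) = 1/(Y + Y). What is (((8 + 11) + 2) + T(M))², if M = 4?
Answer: 28561/64 ≈ 446.27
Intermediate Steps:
T(Y) = 1/(2*Y)
(((8 + 11) + 2) + T(M))² = (((8 + 11) + 2) + (½)/4)² = ((19 + 2) + (½)*(¼))² = (21 + ⅛)² = (169/8)² = 28561/64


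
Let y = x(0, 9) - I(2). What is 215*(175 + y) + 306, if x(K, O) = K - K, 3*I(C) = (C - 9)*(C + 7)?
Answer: 42446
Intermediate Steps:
I(C) = (-9 + C)*(7 + C)/3 (I(C) = ((C - 9)*(C + 7))/3 = ((-9 + C)*(7 + C))/3 = (-9 + C)*(7 + C)/3)
x(K, O) = 0
y = 21 (y = 0 - (-21 - ⅔*2 + (⅓)*2²) = 0 - (-21 - 4/3 + (⅓)*4) = 0 - (-21 - 4/3 + 4/3) = 0 - 1*(-21) = 0 + 21 = 21)
215*(175 + y) + 306 = 215*(175 + 21) + 306 = 215*196 + 306 = 42140 + 306 = 42446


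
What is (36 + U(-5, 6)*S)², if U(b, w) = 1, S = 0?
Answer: 1296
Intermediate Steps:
(36 + U(-5, 6)*S)² = (36 + 1*0)² = (36 + 0)² = 36² = 1296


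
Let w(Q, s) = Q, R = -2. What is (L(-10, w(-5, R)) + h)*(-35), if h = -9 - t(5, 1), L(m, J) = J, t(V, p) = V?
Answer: 665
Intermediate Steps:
h = -14 (h = -9 - 1*5 = -9 - 5 = -14)
(L(-10, w(-5, R)) + h)*(-35) = (-5 - 14)*(-35) = -19*(-35) = 665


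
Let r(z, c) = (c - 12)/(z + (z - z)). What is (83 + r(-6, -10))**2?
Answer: 67600/9 ≈ 7511.1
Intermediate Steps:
r(z, c) = (-12 + c)/z (r(z, c) = (-12 + c)/(z + 0) = (-12 + c)/z)
(83 + r(-6, -10))**2 = (83 + (-12 - 10)/(-6))**2 = (83 - 1/6*(-22))**2 = (83 + 11/3)**2 = (260/3)**2 = 67600/9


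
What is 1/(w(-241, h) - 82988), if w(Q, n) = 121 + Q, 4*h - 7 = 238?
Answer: -1/83108 ≈ -1.2033e-5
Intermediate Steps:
h = 245/4 (h = 7/4 + (¼)*238 = 7/4 + 119/2 = 245/4 ≈ 61.250)
1/(w(-241, h) - 82988) = 1/((121 - 241) - 82988) = 1/(-120 - 82988) = 1/(-83108) = -1/83108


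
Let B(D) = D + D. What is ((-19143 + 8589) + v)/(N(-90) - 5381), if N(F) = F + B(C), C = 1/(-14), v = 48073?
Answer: -262633/38298 ≈ -6.8576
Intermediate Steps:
C = -1/14 ≈ -0.071429
B(D) = 2*D
N(F) = -1/7 + F (N(F) = F + 2*(-1/14) = F - 1/7 = -1/7 + F)
((-19143 + 8589) + v)/(N(-90) - 5381) = ((-19143 + 8589) + 48073)/((-1/7 - 90) - 5381) = (-10554 + 48073)/(-631/7 - 5381) = 37519/(-38298/7) = 37519*(-7/38298) = -262633/38298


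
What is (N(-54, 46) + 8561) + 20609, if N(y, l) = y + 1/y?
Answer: 1572263/54 ≈ 29116.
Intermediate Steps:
(N(-54, 46) + 8561) + 20609 = ((-54 + 1/(-54)) + 8561) + 20609 = ((-54 - 1/54) + 8561) + 20609 = (-2917/54 + 8561) + 20609 = 459377/54 + 20609 = 1572263/54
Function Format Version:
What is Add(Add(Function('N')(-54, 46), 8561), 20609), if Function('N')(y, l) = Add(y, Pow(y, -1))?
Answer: Rational(1572263, 54) ≈ 29116.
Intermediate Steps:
Add(Add(Function('N')(-54, 46), 8561), 20609) = Add(Add(Add(-54, Pow(-54, -1)), 8561), 20609) = Add(Add(Add(-54, Rational(-1, 54)), 8561), 20609) = Add(Add(Rational(-2917, 54), 8561), 20609) = Add(Rational(459377, 54), 20609) = Rational(1572263, 54)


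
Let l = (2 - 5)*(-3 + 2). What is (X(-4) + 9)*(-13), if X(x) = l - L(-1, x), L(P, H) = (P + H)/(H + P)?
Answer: -143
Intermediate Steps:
L(P, H) = 1 (L(P, H) = (H + P)/(H + P) = 1)
l = 3 (l = -3*(-1) = 3)
X(x) = 2 (X(x) = 3 - 1*1 = 3 - 1 = 2)
(X(-4) + 9)*(-13) = (2 + 9)*(-13) = 11*(-13) = -143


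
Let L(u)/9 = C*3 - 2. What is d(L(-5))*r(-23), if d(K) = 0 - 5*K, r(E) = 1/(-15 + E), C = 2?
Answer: 90/19 ≈ 4.7368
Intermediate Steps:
L(u) = 36 (L(u) = 9*(2*3 - 2) = 9*(6 - 2) = 9*4 = 36)
d(K) = -5*K (d(K) = 0 - 5*K = -5*K)
d(L(-5))*r(-23) = (-5*36)/(-15 - 23) = -180/(-38) = -180*(-1/38) = 90/19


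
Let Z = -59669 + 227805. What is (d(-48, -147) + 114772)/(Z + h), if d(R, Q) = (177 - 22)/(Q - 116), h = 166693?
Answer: 30184881/88060027 ≈ 0.34278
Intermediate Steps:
Z = 168136
d(R, Q) = 155/(-116 + Q)
(d(-48, -147) + 114772)/(Z + h) = (155/(-116 - 147) + 114772)/(168136 + 166693) = (155/(-263) + 114772)/334829 = (155*(-1/263) + 114772)*(1/334829) = (-155/263 + 114772)*(1/334829) = (30184881/263)*(1/334829) = 30184881/88060027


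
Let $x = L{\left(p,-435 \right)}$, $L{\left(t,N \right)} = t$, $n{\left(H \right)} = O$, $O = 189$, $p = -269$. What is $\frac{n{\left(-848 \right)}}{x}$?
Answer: $- \frac{189}{269} \approx -0.7026$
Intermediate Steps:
$n{\left(H \right)} = 189$
$x = -269$
$\frac{n{\left(-848 \right)}}{x} = \frac{189}{-269} = 189 \left(- \frac{1}{269}\right) = - \frac{189}{269}$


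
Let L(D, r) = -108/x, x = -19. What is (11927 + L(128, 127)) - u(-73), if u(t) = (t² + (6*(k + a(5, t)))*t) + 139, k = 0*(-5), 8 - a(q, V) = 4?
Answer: 156117/19 ≈ 8216.7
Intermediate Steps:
a(q, V) = 4 (a(q, V) = 8 - 1*4 = 8 - 4 = 4)
k = 0
L(D, r) = 108/19 (L(D, r) = -108/(-19) = -108*(-1/19) = 108/19)
u(t) = 139 + t² + 24*t (u(t) = (t² + (6*(0 + 4))*t) + 139 = (t² + (6*4)*t) + 139 = (t² + 24*t) + 139 = 139 + t² + 24*t)
(11927 + L(128, 127)) - u(-73) = (11927 + 108/19) - (139 + (-73)² + 24*(-73)) = 226721/19 - (139 + 5329 - 1752) = 226721/19 - 1*3716 = 226721/19 - 3716 = 156117/19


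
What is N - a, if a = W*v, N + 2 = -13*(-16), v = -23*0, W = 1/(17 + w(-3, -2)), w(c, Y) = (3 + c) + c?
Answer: 206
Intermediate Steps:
w(c, Y) = 3 + 2*c
W = 1/14 (W = 1/(17 + (3 + 2*(-3))) = 1/(17 + (3 - 6)) = 1/(17 - 3) = 1/14 ≈ 0.071429)
v = 0
N = 206 (N = -2 - 13*(-16) = -2 + 208 = 206)
a = 0 (a = (1/14)*0 = 0)
N - a = 206 - 1*0 = 206 + 0 = 206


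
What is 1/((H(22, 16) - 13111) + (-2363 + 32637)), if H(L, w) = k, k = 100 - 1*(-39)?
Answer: 1/17302 ≈ 5.7797e-5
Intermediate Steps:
k = 139 (k = 100 + 39 = 139)
H(L, w) = 139
1/((H(22, 16) - 13111) + (-2363 + 32637)) = 1/((139 - 13111) + (-2363 + 32637)) = 1/(-12972 + 30274) = 1/17302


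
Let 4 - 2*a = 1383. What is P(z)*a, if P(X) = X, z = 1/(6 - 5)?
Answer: -1379/2 ≈ -689.50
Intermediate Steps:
a = -1379/2 (a = 2 - ½*1383 = 2 - 1383/2 = -1379/2 ≈ -689.50)
z = 1 (z = 1/1 = 1)
P(z)*a = 1*(-1379/2) = -1379/2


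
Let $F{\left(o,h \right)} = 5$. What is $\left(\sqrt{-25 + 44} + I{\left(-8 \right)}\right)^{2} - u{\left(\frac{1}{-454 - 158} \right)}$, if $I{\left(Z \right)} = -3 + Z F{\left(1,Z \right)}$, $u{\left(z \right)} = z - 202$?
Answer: $\frac{1266841}{612} - 86 \sqrt{19} \approx 1695.1$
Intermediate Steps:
$u{\left(z \right)} = -202 + z$
$I{\left(Z \right)} = -3 + 5 Z$ ($I{\left(Z \right)} = -3 + Z 5 = -3 + 5 Z$)
$\left(\sqrt{-25 + 44} + I{\left(-8 \right)}\right)^{2} - u{\left(\frac{1}{-454 - 158} \right)} = \left(\sqrt{-25 + 44} + \left(-3 + 5 \left(-8\right)\right)\right)^{2} - \left(-202 + \frac{1}{-454 - 158}\right) = \left(\sqrt{19} - 43\right)^{2} - \left(-202 + \frac{1}{-612}\right) = \left(\sqrt{19} - 43\right)^{2} - \left(-202 - \frac{1}{612}\right) = \left(-43 + \sqrt{19}\right)^{2} - - \frac{123625}{612} = \left(-43 + \sqrt{19}\right)^{2} + \frac{123625}{612} = \frac{123625}{612} + \left(-43 + \sqrt{19}\right)^{2}$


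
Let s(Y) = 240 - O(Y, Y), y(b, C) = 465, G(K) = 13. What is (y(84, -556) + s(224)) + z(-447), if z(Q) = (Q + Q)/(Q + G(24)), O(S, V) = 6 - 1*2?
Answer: 152564/217 ≈ 703.06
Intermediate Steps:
O(S, V) = 4 (O(S, V) = 6 - 2 = 4)
s(Y) = 236 (s(Y) = 240 - 1*4 = 240 - 4 = 236)
z(Q) = 2*Q/(13 + Q) (z(Q) = (Q + Q)/(Q + 13) = (2*Q)/(13 + Q) = 2*Q/(13 + Q))
(y(84, -556) + s(224)) + z(-447) = (465 + 236) + 2*(-447)/(13 - 447) = 701 + 2*(-447)/(-434) = 701 + 2*(-447)*(-1/434) = 701 + 447/217 = 152564/217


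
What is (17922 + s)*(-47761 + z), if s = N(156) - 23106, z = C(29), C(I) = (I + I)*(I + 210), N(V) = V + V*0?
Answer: 170444172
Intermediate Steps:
N(V) = V (N(V) = V + 0 = V)
C(I) = 2*I*(210 + I) (C(I) = (2*I)*(210 + I) = 2*I*(210 + I))
z = 13862 (z = 2*29*(210 + 29) = 2*29*239 = 13862)
s = -22950 (s = 156 - 23106 = -22950)
(17922 + s)*(-47761 + z) = (17922 - 22950)*(-47761 + 13862) = -5028*(-33899) = 170444172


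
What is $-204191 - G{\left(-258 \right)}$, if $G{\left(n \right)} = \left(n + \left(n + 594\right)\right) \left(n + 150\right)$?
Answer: $-195767$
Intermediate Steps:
$G{\left(n \right)} = \left(150 + n\right) \left(594 + 2 n\right)$ ($G{\left(n \right)} = \left(n + \left(594 + n\right)\right) \left(150 + n\right) = \left(594 + 2 n\right) \left(150 + n\right) = \left(150 + n\right) \left(594 + 2 n\right)$)
$-204191 - G{\left(-258 \right)} = -204191 - \left(89100 + 2 \left(-258\right)^{2} + 894 \left(-258\right)\right) = -204191 - \left(89100 + 2 \cdot 66564 - 230652\right) = -204191 - \left(89100 + 133128 - 230652\right) = -204191 - -8424 = -204191 + 8424 = -195767$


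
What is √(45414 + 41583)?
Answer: √86997 ≈ 294.95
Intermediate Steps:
√(45414 + 41583) = √86997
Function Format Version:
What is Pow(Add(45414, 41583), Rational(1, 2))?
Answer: Pow(86997, Rational(1, 2)) ≈ 294.95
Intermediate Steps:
Pow(Add(45414, 41583), Rational(1, 2)) = Pow(86997, Rational(1, 2))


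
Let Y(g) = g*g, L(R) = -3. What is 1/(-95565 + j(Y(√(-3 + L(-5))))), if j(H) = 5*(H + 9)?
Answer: -1/95550 ≈ -1.0466e-5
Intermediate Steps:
Y(g) = g²
j(H) = 45 + 5*H (j(H) = 5*(9 + H) = 45 + 5*H)
1/(-95565 + j(Y(√(-3 + L(-5))))) = 1/(-95565 + (45 + 5*(√(-3 - 3))²)) = 1/(-95565 + (45 + 5*(√(-6))²)) = 1/(-95565 + (45 + 5*(I*√6)²)) = 1/(-95565 + (45 + 5*(-6))) = 1/(-95565 + (45 - 30)) = 1/(-95565 + 15) = 1/(-95550) = -1/95550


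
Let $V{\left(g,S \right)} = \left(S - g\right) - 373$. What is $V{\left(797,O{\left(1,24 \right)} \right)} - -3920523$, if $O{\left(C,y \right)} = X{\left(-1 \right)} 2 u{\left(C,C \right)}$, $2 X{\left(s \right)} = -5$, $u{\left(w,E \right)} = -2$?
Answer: $3919363$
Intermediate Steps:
$X{\left(s \right)} = - \frac{5}{2}$ ($X{\left(s \right)} = \frac{1}{2} \left(-5\right) = - \frac{5}{2}$)
$O{\left(C,y \right)} = 10$ ($O{\left(C,y \right)} = \left(- \frac{5}{2}\right) 2 \left(-2\right) = \left(-5\right) \left(-2\right) = 10$)
$V{\left(g,S \right)} = -373 + S - g$ ($V{\left(g,S \right)} = \left(S - g\right) - 373 = -373 + S - g$)
$V{\left(797,O{\left(1,24 \right)} \right)} - -3920523 = \left(-373 + 10 - 797\right) - -3920523 = \left(-373 + 10 - 797\right) + 3920523 = -1160 + 3920523 = 3919363$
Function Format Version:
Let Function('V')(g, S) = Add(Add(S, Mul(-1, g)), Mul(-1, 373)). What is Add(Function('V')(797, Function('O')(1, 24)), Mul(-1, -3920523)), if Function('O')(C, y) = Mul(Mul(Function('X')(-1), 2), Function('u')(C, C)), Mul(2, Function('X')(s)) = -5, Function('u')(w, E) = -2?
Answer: 3919363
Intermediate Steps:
Function('X')(s) = Rational(-5, 2) (Function('X')(s) = Mul(Rational(1, 2), -5) = Rational(-5, 2))
Function('O')(C, y) = 10 (Function('O')(C, y) = Mul(Mul(Rational(-5, 2), 2), -2) = Mul(-5, -2) = 10)
Function('V')(g, S) = Add(-373, S, Mul(-1, g)) (Function('V')(g, S) = Add(Add(S, Mul(-1, g)), -373) = Add(-373, S, Mul(-1, g)))
Add(Function('V')(797, Function('O')(1, 24)), Mul(-1, -3920523)) = Add(Add(-373, 10, Mul(-1, 797)), Mul(-1, -3920523)) = Add(Add(-373, 10, -797), 3920523) = Add(-1160, 3920523) = 3919363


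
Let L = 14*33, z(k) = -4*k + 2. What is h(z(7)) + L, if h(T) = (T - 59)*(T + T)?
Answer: 4882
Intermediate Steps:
z(k) = 2 - 4*k
h(T) = 2*T*(-59 + T) (h(T) = (-59 + T)*(2*T) = 2*T*(-59 + T))
L = 462
h(z(7)) + L = 2*(2 - 4*7)*(-59 + (2 - 4*7)) + 462 = 2*(2 - 28)*(-59 + (2 - 28)) + 462 = 2*(-26)*(-59 - 26) + 462 = 2*(-26)*(-85) + 462 = 4420 + 462 = 4882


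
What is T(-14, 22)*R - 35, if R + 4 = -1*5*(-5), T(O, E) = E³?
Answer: 223573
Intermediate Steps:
R = 21 (R = -4 - 1*5*(-5) = -4 - 5*(-5) = -4 + 25 = 21)
T(-14, 22)*R - 35 = 22³*21 - 35 = 10648*21 - 35 = 223608 - 35 = 223573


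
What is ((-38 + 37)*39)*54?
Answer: -2106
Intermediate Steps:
((-38 + 37)*39)*54 = -1*39*54 = -39*54 = -2106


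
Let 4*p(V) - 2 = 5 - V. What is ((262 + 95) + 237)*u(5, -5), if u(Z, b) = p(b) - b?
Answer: 4752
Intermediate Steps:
p(V) = 7/4 - V/4 (p(V) = 1/2 + (5 - V)/4 = 1/2 + (5/4 - V/4) = 7/4 - V/4)
u(Z, b) = 7/4 - 5*b/4 (u(Z, b) = (7/4 - b/4) - b = 7/4 - 5*b/4)
((262 + 95) + 237)*u(5, -5) = ((262 + 95) + 237)*(7/4 - 5/4*(-5)) = (357 + 237)*(7/4 + 25/4) = 594*8 = 4752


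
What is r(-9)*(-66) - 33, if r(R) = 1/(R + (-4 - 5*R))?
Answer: -561/16 ≈ -35.063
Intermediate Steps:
r(R) = 1/(-4 - 4*R)
r(-9)*(-66) - 33 = -1/(4 + 4*(-9))*(-66) - 33 = -1/(4 - 36)*(-66) - 33 = -1/(-32)*(-66) - 33 = -1*(-1/32)*(-66) - 33 = (1/32)*(-66) - 33 = -33/16 - 33 = -561/16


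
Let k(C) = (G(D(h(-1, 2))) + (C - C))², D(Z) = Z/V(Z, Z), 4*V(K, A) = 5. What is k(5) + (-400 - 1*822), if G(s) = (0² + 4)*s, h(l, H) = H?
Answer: -29526/25 ≈ -1181.0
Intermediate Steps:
V(K, A) = 5/4 (V(K, A) = (¼)*5 = 5/4)
D(Z) = 4*Z/5 (D(Z) = Z/(5/4) = Z*(⅘) = 4*Z/5)
G(s) = 4*s (G(s) = (0 + 4)*s = 4*s)
k(C) = 1024/25 (k(C) = (4*((⅘)*2) + (C - C))² = (4*(8/5) + 0)² = (32/5 + 0)² = (32/5)² = 1024/25)
k(5) + (-400 - 1*822) = 1024/25 + (-400 - 1*822) = 1024/25 + (-400 - 822) = 1024/25 - 1222 = -29526/25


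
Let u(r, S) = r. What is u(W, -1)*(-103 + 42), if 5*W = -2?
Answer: 122/5 ≈ 24.400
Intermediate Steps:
W = -2/5 (W = (1/5)*(-2) = -2/5 ≈ -0.40000)
u(W, -1)*(-103 + 42) = -2*(-103 + 42)/5 = -2/5*(-61) = 122/5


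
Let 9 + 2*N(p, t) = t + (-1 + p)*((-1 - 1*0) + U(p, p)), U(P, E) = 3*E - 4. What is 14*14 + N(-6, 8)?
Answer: 276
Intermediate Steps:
U(P, E) = -4 + 3*E
N(p, t) = -9/2 + t/2 + (-1 + p)*(-5 + 3*p)/2 (N(p, t) = -9/2 + (t + (-1 + p)*((-1 - 1*0) + (-4 + 3*p)))/2 = -9/2 + (t + (-1 + p)*((-1 + 0) + (-4 + 3*p)))/2 = -9/2 + (t + (-1 + p)*(-1 + (-4 + 3*p)))/2 = -9/2 + (t + (-1 + p)*(-5 + 3*p))/2 = -9/2 + (t/2 + (-1 + p)*(-5 + 3*p)/2) = -9/2 + t/2 + (-1 + p)*(-5 + 3*p)/2)
14*14 + N(-6, 8) = 14*14 + (-2 + (1/2)*8 - 4*(-6) + (3/2)*(-6)**2) = 196 + (-2 + 4 + 24 + (3/2)*36) = 196 + (-2 + 4 + 24 + 54) = 196 + 80 = 276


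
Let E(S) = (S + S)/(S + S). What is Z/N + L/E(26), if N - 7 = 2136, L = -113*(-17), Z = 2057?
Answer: 4118760/2143 ≈ 1922.0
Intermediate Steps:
L = 1921
N = 2143 (N = 7 + 2136 = 2143)
E(S) = 1 (E(S) = (2*S)/((2*S)) = (2*S)*(1/(2*S)) = 1)
Z/N + L/E(26) = 2057/2143 + 1921/1 = 2057*(1/2143) + 1921*1 = 2057/2143 + 1921 = 4118760/2143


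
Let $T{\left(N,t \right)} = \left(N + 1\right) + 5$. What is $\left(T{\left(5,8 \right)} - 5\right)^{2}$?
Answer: $36$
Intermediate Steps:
$T{\left(N,t \right)} = 6 + N$ ($T{\left(N,t \right)} = \left(1 + N\right) + 5 = 6 + N$)
$\left(T{\left(5,8 \right)} - 5\right)^{2} = \left(\left(6 + 5\right) - 5\right)^{2} = \left(11 - 5\right)^{2} = 6^{2} = 36$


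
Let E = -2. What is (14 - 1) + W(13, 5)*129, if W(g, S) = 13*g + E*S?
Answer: 20524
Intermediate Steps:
W(g, S) = -2*S + 13*g (W(g, S) = 13*g - 2*S = -2*S + 13*g)
(14 - 1) + W(13, 5)*129 = (14 - 1) + (-2*5 + 13*13)*129 = 13 + (-10 + 169)*129 = 13 + 159*129 = 13 + 20511 = 20524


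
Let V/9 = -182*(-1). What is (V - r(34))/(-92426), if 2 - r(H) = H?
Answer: -835/46213 ≈ -0.018068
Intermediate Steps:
V = 1638 (V = 9*(-182*(-1)) = 9*182 = 1638)
r(H) = 2 - H
(V - r(34))/(-92426) = (1638 - (2 - 1*34))/(-92426) = (1638 - (2 - 34))*(-1/92426) = (1638 - 1*(-32))*(-1/92426) = (1638 + 32)*(-1/92426) = 1670*(-1/92426) = -835/46213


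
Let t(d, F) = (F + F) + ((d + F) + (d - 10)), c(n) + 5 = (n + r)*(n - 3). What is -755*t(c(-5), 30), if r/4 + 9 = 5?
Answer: -306530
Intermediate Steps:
r = -16 (r = -36 + 4*5 = -36 + 20 = -16)
c(n) = -5 + (-16 + n)*(-3 + n) (c(n) = -5 + (n - 16)*(n - 3) = -5 + (-16 + n)*(-3 + n))
t(d, F) = -10 + 2*d + 3*F (t(d, F) = 2*F + ((F + d) + (-10 + d)) = 2*F + (-10 + F + 2*d) = -10 + 2*d + 3*F)
-755*t(c(-5), 30) = -755*(-10 + 2*(43 + (-5)**2 - 19*(-5)) + 3*30) = -755*(-10 + 2*(43 + 25 + 95) + 90) = -755*(-10 + 2*163 + 90) = -755*(-10 + 326 + 90) = -755*406 = -306530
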